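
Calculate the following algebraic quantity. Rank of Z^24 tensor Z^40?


rank(M(x)N) = rank(M)*rank(N)
24*40 = 960


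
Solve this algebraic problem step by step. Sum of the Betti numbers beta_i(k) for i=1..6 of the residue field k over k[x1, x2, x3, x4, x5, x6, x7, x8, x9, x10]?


Koszul resolution: beta_i(k)=C(n,i), n=10
C(10,1)=10, C(10,2)=45, C(10,3)=120, C(10,4)=210, C(10,5)=252, C(10,6)=210
Sum=847


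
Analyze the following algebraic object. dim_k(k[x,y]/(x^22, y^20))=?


Basis: x^i*y^j, i<22, j<20
22*20=440


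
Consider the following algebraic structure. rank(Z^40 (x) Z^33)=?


rank(M(x)N) = rank(M)*rank(N)
40*33 = 1320


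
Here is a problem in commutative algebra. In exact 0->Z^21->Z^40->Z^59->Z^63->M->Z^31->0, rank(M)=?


Alt sum=0:
(-1)^0*21 + (-1)^1*40 + (-1)^2*59 + (-1)^3*63 + (-1)^4*? + (-1)^5*31=0
rank(M)=54


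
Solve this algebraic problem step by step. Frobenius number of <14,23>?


gcd(14,23)=1 => F=ab-a-b=14*23-14-23=322-37=285


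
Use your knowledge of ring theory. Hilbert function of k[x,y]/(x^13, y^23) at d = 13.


k[x,y], I = (x^13, y^23), d = 13
Need i < 13 and d-i < 23.
Range: 0 <= i <= 12.
H(13) = 13


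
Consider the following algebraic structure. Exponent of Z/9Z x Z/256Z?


Exponent = lcm of the cyclic orders; pairwise coprime => product.
3^2*2^8=9*256=2304


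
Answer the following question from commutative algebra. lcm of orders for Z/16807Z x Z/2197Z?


Exponent = lcm of the cyclic orders; pairwise coprime => product.
7^5*13^3=16807*2197=36924979


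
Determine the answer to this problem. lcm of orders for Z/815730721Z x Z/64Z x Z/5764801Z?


Exponent = lcm of the cyclic orders; pairwise coprime => product.
13^8*2^6*7^8=815730721*64*5764801=300961617673697344


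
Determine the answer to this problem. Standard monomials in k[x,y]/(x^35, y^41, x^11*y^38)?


k[x,y]/I, I = (x^35, y^41, x^11*y^38)
Rect: 35x41=1435. Corner: (35-11)x(41-38)=72.
dim = 1435-72 = 1363


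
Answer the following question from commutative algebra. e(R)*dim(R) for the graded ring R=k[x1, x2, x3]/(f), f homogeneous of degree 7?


e(R)=deg(f)=7, dim(R)=3-1=2
e*dim=7*2=14


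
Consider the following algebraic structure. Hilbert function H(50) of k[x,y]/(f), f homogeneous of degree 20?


H(t)=d for t>=d-1.
d=20, t=50
H(50)=20


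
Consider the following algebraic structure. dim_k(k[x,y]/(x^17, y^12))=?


Basis: x^i*y^j, i<17, j<12
17*12=204


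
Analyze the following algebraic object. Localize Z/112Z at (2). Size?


2-primary part: 112=2^4*7
Size=2^4=16


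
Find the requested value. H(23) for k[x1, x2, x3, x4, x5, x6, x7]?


C(d+n-1,n-1)=C(29,6)=475020


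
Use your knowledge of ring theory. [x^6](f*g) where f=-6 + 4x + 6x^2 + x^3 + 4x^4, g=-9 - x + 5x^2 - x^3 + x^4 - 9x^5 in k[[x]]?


[x^6] = sum a_i*b_j, i+j=6
  4*-9=-36
  6*1=6
  1*-1=-1
  4*5=20
Sum=-11


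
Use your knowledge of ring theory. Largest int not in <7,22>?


gcd(7,22)=1 => F=ab-a-b=7*22-7-22=154-29=125


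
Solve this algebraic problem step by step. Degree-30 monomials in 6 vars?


C(d+n-1,n-1)=C(35,5)=324632


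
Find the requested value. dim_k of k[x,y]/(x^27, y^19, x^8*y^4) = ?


k[x,y]/I, I = (x^27, y^19, x^8*y^4)
Rect: 27x19=513. Corner: (27-8)x(19-4)=285.
dim = 513-285 = 228


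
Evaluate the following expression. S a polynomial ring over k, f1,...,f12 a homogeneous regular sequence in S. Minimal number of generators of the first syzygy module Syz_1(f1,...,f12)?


Regular sequence => Koszul complex is the minimal free resolution.
Syz_1 minimally generated by Koszul relations f_i*e_j - f_j*e_i (i<j): mu(Syz_1) = beta_2 = C(m,2) = m(m-1)/2
m=12
12*11/2 = 66


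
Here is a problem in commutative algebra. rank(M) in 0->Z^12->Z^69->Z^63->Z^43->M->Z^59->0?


Alt sum=0:
(-1)^0*12 + (-1)^1*69 + (-1)^2*63 + (-1)^3*43 + (-1)^4*? + (-1)^5*59=0
rank(M)=96


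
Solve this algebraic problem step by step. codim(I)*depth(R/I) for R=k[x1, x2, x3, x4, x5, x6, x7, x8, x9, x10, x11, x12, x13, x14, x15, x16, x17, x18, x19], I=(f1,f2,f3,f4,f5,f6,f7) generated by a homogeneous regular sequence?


codim=7, depth=dim(R/I)=19-7=12
Product=7*12=84


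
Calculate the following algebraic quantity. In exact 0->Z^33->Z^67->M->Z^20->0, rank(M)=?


Alt sum=0:
(-1)^0*33 + (-1)^1*67 + (-1)^2*? + (-1)^3*20=0
rank(M)=54


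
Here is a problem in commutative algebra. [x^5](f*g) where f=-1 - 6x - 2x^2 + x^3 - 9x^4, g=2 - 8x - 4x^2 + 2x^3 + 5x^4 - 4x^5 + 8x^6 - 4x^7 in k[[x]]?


[x^5] = sum a_i*b_j, i+j=5
  -1*-4=4
  -6*5=-30
  -2*2=-4
  1*-4=-4
  -9*-8=72
Sum=38


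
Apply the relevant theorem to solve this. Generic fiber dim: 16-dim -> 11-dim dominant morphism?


dim(fiber)=dim(X)-dim(Y)=16-11=5


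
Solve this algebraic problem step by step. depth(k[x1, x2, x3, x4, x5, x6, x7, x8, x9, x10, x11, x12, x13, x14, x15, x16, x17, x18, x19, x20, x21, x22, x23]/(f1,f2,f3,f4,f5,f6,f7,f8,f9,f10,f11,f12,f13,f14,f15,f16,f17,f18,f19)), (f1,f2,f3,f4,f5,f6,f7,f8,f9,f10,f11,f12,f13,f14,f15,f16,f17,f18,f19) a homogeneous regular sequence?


depth(R)=23
depth(R/I)=23-19=4


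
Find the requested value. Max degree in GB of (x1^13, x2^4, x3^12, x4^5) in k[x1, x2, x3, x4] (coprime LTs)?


Pure powers, coprime LTs => already GB.
Degrees: 13, 4, 12, 5
Max=13


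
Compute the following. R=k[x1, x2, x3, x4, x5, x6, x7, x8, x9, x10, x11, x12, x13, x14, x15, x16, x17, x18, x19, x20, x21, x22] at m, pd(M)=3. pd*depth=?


pd+depth=22
depth=22-3=19
pd*depth=3*19=57


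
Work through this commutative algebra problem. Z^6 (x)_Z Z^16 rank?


rank(M(x)N) = rank(M)*rank(N)
6*16 = 96


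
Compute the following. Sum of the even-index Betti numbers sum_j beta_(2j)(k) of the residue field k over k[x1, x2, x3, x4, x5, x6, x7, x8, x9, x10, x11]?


Koszul resolution: beta_i(k)=C(n,i), n=11
sum_even C(11,i) = 2^(n-1) = 2^10 = 1024


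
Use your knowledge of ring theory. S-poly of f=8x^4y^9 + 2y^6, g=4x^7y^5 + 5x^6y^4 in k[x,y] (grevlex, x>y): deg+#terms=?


LT(f)=8x^4y^9, LT(g)=4x^7y^5
lcm(LM)=x^7y^9
S(f,g) (scaled by 32 to clear denominators) = 4x^3*f - 8y^4*g = -40x^6y^8 + 8x^3y^6
2 terms, deg 14.
14+2=16


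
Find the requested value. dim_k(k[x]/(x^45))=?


Basis: 1,x,...,x^44
dim=45


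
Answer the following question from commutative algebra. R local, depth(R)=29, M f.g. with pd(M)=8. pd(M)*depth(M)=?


pd+depth=29
depth=29-8=21
pd*depth=8*21=168


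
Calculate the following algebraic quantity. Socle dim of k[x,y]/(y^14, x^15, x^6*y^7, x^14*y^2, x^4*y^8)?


Socle = ann(m) = span of standard monomials u with x*u, y*u in I (staircase corners).
Minimal generators: x^15, x^14*y^2, x^6*y^7, x^4*y^8, y^14
Corners: x^3y^13, x^5y^7, x^13y^6, x^14y
Socle dim=4


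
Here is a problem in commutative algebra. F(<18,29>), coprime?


gcd(18,29)=1 => F=ab-a-b=18*29-18-29=522-47=475


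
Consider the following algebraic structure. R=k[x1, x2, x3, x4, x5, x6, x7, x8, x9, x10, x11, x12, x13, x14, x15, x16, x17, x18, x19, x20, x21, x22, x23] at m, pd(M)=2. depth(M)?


pd+depth=depth(R)=23
depth=23-2=21


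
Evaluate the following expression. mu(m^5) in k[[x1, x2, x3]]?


C(n+d-1,d)=C(7,5)=21


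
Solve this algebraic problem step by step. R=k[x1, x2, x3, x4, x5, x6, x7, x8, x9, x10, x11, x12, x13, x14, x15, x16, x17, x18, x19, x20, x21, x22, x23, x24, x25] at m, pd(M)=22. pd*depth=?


pd+depth=25
depth=25-22=3
pd*depth=22*3=66


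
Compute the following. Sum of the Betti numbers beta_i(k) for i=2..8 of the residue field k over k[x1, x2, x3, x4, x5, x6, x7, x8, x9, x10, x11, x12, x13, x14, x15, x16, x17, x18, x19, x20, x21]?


Koszul resolution: beta_i(k)=C(n,i), n=21
C(21,2)=210, C(21,3)=1330, C(21,4)=5985, C(21,5)=20349, C(21,6)=54264, C(21,7)=116280, C(21,8)=203490
Sum=401908


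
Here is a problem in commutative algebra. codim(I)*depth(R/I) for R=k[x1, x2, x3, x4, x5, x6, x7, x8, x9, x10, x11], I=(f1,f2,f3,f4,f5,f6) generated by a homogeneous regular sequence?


codim=6, depth=dim(R/I)=11-6=5
Product=6*5=30


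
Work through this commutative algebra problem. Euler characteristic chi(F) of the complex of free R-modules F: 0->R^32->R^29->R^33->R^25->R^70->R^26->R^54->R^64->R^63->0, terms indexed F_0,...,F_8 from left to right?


chi = sum (-1)^i * rank:
(-1)^0*32=32
(-1)^1*29=-29
(-1)^2*33=33
(-1)^3*25=-25
(-1)^4*70=70
(-1)^5*26=-26
(-1)^6*54=54
(-1)^7*64=-64
(-1)^8*63=63
chi=108


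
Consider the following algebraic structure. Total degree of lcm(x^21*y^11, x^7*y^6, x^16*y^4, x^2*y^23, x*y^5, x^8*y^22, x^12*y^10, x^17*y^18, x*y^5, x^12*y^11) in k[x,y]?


lcm = componentwise max:
x: max(21,7,16,2,1,8,12,17,1,12)=21
y: max(11,6,4,23,5,22,10,18,5,11)=23
Total=21+23=44


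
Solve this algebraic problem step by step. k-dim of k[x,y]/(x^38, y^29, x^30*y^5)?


k[x,y]/I, I = (x^38, y^29, x^30*y^5)
Rect: 38x29=1102. Corner: (38-30)x(29-5)=192.
dim = 1102-192 = 910


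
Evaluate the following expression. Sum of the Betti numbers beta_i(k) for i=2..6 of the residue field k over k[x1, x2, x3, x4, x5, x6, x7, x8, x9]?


Koszul resolution: beta_i(k)=C(n,i), n=9
C(9,2)=36, C(9,3)=84, C(9,4)=126, C(9,5)=126, C(9,6)=84
Sum=456


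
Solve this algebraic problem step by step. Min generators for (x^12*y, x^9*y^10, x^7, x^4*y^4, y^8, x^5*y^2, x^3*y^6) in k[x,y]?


Remove redundant (divisible by others).
x^12*y redundant.
x^9*y^10 redundant.
Min: x^7, x^5*y^2, x^4*y^4, x^3*y^6, y^8
Count=5


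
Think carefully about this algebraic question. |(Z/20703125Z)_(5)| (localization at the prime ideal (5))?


5-primary part: 20703125=5^8*53
Size=5^8=390625


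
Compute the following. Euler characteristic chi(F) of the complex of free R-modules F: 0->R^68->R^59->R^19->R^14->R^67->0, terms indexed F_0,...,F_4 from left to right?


chi = sum (-1)^i * rank:
(-1)^0*68=68
(-1)^1*59=-59
(-1)^2*19=19
(-1)^3*14=-14
(-1)^4*67=67
chi=81


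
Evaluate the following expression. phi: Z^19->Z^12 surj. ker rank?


rank(ker) = 19-12 = 7


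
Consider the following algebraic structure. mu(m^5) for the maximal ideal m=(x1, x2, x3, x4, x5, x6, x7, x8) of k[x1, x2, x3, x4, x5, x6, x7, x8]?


Graded Nakayama: mu(m^d) = dim_k (m^d/m^(d+1)) = #degree-5 monomials in 8 vars
C(n+d-1,d)=C(12,5)=792


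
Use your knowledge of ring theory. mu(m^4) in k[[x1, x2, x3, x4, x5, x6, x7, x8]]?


C(n+d-1,d)=C(11,4)=330


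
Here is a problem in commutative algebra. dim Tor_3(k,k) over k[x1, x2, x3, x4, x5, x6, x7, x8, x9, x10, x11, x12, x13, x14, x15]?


Koszul: C(n,i)=C(15,3)=455


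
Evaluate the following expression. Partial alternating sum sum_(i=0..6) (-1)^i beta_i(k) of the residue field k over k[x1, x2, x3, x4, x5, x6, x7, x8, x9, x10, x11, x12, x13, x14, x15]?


Koszul resolution: beta_i(k)=C(n,i), n=15
sum_(i=0..p) (-1)^i C(n,i) = (-1)^p C(n-1,p)
(-1)^6*C(14,6) = (-1)^6*3003 = 3003


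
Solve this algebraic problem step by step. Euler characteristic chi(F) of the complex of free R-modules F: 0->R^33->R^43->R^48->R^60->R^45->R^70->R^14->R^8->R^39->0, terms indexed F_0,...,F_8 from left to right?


chi = sum (-1)^i * rank:
(-1)^0*33=33
(-1)^1*43=-43
(-1)^2*48=48
(-1)^3*60=-60
(-1)^4*45=45
(-1)^5*70=-70
(-1)^6*14=14
(-1)^7*8=-8
(-1)^8*39=39
chi=-2


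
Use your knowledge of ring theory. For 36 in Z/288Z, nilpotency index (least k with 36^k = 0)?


36^k mod 288:
k=1: 36
k=2: 144
k=3: 0
First zero at k = 3


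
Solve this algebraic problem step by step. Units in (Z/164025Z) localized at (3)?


Local ring = Z/6561Z.
phi(6561) = 3^7*(3-1) = 4374


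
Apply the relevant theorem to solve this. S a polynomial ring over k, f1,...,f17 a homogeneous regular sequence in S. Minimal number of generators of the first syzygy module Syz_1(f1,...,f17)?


Regular sequence => Koszul complex is the minimal free resolution.
Syz_1 minimally generated by Koszul relations f_i*e_j - f_j*e_i (i<j): mu(Syz_1) = beta_2 = C(m,2) = m(m-1)/2
m=17
17*16/2 = 136


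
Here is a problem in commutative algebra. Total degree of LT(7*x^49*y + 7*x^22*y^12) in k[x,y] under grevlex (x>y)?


LT: 7*x^49*y
deg_x=49, deg_y=1
Total=49+1=50


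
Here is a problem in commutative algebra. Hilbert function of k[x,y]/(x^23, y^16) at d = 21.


k[x,y], I = (x^23, y^16), d = 21
Need i < 23 and d-i < 16.
Range: 6 <= i <= 21.
H(21) = 16


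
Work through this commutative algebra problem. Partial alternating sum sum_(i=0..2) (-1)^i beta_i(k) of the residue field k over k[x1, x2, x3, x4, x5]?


Koszul resolution: beta_i(k)=C(n,i), n=5
sum_(i=0..p) (-1)^i C(n,i) = (-1)^p C(n-1,p)
(-1)^2*C(4,2) = (-1)^2*6 = 6


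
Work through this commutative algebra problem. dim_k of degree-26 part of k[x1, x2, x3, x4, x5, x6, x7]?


C(d+n-1,n-1)=C(32,6)=906192


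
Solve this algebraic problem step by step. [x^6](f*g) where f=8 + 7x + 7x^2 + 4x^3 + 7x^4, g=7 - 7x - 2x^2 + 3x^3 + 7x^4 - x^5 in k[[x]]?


[x^6] = sum a_i*b_j, i+j=6
  7*-1=-7
  7*7=49
  4*3=12
  7*-2=-14
Sum=40


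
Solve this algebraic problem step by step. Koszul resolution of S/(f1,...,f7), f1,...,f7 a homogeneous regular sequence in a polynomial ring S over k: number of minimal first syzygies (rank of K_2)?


Regular sequence => Koszul complex is the minimal free resolution.
Syz_1 minimally generated by Koszul relations f_i*e_j - f_j*e_i (i<j): mu(Syz_1) = beta_2 = C(m,2) = m(m-1)/2
m=7
7*6/2 = 21


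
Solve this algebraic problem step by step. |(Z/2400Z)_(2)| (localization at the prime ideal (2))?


2-primary part: 2400=2^5*75
Size=2^5=32


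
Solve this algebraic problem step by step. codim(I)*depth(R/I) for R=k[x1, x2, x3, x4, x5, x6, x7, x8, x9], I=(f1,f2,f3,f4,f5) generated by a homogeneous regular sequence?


codim=5, depth=dim(R/I)=9-5=4
Product=5*4=20


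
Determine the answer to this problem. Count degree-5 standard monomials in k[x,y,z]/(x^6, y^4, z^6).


Need i<6, j<4, k<6 with i+j+k=5.
For each i, j ranges over max(0,5-i-5)..min(3,5-i):
  i=0: j in [0,3] -> 4
  i=1: j in [0,3] -> 4
  i=2: j in [0,3] -> 4
  i=3: j in [0,2] -> 3
  i=4: j in [0,1] -> 2
  i=5: j in [0,0] -> 1
H(5) = 4+4+4+3+2+1 = 18


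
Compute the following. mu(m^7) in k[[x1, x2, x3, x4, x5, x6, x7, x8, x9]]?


C(n+d-1,d)=C(15,7)=6435


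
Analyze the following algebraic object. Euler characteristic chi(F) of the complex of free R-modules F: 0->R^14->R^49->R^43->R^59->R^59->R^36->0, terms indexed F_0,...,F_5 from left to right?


chi = sum (-1)^i * rank:
(-1)^0*14=14
(-1)^1*49=-49
(-1)^2*43=43
(-1)^3*59=-59
(-1)^4*59=59
(-1)^5*36=-36
chi=-28


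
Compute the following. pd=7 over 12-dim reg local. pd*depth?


pd+depth=12
depth=12-7=5
pd*depth=7*5=35


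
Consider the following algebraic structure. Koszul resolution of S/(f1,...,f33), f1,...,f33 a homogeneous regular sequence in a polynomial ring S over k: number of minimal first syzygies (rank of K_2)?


Regular sequence => Koszul complex is the minimal free resolution.
Syz_1 minimally generated by Koszul relations f_i*e_j - f_j*e_i (i<j): mu(Syz_1) = beta_2 = C(m,2) = m(m-1)/2
m=33
33*32/2 = 528


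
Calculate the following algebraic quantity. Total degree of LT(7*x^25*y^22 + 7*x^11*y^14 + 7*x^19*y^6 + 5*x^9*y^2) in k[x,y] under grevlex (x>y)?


LT: 7*x^25*y^22
deg_x=25, deg_y=22
Total=25+22=47


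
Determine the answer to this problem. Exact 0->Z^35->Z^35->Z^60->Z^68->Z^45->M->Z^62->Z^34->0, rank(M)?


Alt sum=0:
(-1)^0*35 + (-1)^1*35 + (-1)^2*60 + (-1)^3*68 + (-1)^4*45 + (-1)^5*? + (-1)^6*62 + (-1)^7*34=0
rank(M)=65


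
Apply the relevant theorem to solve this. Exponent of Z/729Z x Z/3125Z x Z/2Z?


Exponent = lcm of the cyclic orders; pairwise coprime => product.
3^6*5^5*2^1=729*3125*2=4556250


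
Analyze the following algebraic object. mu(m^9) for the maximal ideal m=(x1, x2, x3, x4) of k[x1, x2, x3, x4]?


Graded Nakayama: mu(m^d) = dim_k (m^d/m^(d+1)) = #degree-9 monomials in 4 vars
C(n+d-1,d)=C(12,9)=220


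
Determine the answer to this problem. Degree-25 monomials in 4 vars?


C(d+n-1,n-1)=C(28,3)=3276


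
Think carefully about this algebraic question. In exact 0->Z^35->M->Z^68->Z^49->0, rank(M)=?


Alt sum=0:
(-1)^0*35 + (-1)^1*? + (-1)^2*68 + (-1)^3*49=0
rank(M)=54


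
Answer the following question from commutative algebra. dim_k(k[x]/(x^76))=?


Basis: 1,x,...,x^75
dim=76


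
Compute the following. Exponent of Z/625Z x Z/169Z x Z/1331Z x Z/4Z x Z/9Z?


Exponent = lcm of the cyclic orders; pairwise coprime => product.
5^4*13^2*11^3*2^2*3^2=625*169*1331*4*9=5061127500


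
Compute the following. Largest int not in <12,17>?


gcd(12,17)=1 => F=ab-a-b=12*17-12-17=204-29=175


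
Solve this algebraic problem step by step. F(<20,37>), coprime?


gcd(20,37)=1 => F=ab-a-b=20*37-20-37=740-57=683


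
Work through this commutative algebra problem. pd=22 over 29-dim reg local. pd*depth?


pd+depth=29
depth=29-22=7
pd*depth=22*7=154


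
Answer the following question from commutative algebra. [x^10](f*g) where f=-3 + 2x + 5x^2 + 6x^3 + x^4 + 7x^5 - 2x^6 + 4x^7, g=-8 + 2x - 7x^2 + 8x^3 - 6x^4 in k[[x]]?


[x^10] = sum a_i*b_j, i+j=10
  -2*-6=12
  4*8=32
Sum=44


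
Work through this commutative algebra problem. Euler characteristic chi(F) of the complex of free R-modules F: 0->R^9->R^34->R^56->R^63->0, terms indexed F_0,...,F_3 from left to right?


chi = sum (-1)^i * rank:
(-1)^0*9=9
(-1)^1*34=-34
(-1)^2*56=56
(-1)^3*63=-63
chi=-32


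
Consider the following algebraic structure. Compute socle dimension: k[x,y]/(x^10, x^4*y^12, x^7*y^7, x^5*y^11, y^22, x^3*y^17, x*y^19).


Socle = ann(m) = span of standard monomials u with x*u, y*u in I (staircase corners).
Minimal generators: x^10, x^7*y^7, x^5*y^11, x^4*y^12, x^3*y^17, x*y^19, y^22
Corners: y^21, x^2y^18, x^3y^16, x^4y^11, x^6y^10, x^9y^6
Socle dim=6


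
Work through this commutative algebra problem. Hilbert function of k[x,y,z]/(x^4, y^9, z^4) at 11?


Need i<4, j<9, k<4 with i+j+k=11.
For each i, j ranges over max(0,11-i-3)..min(8,11-i):
  i=0: j in [8,8] -> 1
  i=1: j in [7,8] -> 2
  i=2: j in [6,8] -> 3
  i=3: j in [5,8] -> 4
H(11) = 1+2+3+4 = 10


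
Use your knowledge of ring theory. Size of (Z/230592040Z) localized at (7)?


7-primary part: 230592040=7^8*40
Size=7^8=5764801


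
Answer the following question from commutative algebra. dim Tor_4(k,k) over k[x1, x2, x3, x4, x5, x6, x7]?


Koszul: C(n,i)=C(7,4)=35


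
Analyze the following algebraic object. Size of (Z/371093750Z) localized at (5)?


5-primary part: 371093750=5^10*38
Size=5^10=9765625


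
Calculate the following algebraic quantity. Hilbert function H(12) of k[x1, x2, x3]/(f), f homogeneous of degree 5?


C(14,2)-C(9,2)=91-36=55


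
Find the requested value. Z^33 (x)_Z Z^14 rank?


rank(M(x)N) = rank(M)*rank(N)
33*14 = 462


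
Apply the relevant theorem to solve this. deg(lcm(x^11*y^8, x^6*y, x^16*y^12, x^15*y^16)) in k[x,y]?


lcm = componentwise max:
x: max(11,6,16,15)=16
y: max(8,1,12,16)=16
Total=16+16=32


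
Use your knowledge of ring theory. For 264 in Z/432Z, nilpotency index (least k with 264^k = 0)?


264^k mod 432:
k=1: 264
k=2: 144
k=3: 0
First zero at k = 3


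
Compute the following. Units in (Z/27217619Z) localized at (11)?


Local ring = Z/161051Z.
phi(161051) = 11^4*(11-1) = 146410


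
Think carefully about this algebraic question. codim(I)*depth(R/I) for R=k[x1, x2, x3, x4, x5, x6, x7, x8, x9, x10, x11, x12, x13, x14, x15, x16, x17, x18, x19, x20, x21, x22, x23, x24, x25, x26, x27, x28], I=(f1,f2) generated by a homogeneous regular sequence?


codim=2, depth=dim(R/I)=28-2=26
Product=2*26=52


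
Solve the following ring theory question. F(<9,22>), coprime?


gcd(9,22)=1 => F=ab-a-b=9*22-9-22=198-31=167


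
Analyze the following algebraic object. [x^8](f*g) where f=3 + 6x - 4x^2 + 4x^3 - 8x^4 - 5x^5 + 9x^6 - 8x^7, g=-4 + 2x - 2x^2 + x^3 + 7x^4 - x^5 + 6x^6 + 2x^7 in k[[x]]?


[x^8] = sum a_i*b_j, i+j=8
  6*2=12
  -4*6=-24
  4*-1=-4
  -8*7=-56
  -5*1=-5
  9*-2=-18
  -8*2=-16
Sum=-111


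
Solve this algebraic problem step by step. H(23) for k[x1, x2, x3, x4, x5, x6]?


C(d+n-1,n-1)=C(28,5)=98280


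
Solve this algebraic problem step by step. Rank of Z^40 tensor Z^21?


rank(M(x)N) = rank(M)*rank(N)
40*21 = 840


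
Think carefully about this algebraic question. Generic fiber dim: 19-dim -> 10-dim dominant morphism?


dim(fiber)=dim(X)-dim(Y)=19-10=9


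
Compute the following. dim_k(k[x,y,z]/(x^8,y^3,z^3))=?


Basis: x^iy^jz^k, i<8,j<3,k<3
8*3*3=72


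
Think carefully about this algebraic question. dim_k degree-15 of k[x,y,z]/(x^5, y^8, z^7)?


Need i<5, j<8, k<7 with i+j+k=15.
For each i, j ranges over max(0,15-i-6)..min(7,15-i):
  i=0: j in [9,7] -> 0
  i=1: j in [8,7] -> 0
  i=2: j in [7,7] -> 1
  i=3: j in [6,7] -> 2
  i=4: j in [5,7] -> 3
H(15) = 0+0+1+2+3 = 6


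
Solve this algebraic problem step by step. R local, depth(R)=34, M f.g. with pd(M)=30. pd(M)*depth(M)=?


pd+depth=34
depth=34-30=4
pd*depth=30*4=120


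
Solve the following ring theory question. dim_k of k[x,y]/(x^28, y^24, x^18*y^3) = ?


k[x,y]/I, I = (x^28, y^24, x^18*y^3)
Rect: 28x24=672. Corner: (28-18)x(24-3)=210.
dim = 672-210 = 462


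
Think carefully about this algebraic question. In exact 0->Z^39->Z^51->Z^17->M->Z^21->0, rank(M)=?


Alt sum=0:
(-1)^0*39 + (-1)^1*51 + (-1)^2*17 + (-1)^3*? + (-1)^4*21=0
rank(M)=26


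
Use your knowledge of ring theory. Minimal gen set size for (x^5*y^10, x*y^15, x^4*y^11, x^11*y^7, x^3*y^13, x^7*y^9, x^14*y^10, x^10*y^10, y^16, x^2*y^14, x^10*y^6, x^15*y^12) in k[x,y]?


Remove redundant (divisible by others).
x^14*y^10 redundant.
x^10*y^10 redundant.
x^15*y^12 redundant.
x^11*y^7 redundant.
Min: x^10*y^6, x^7*y^9, x^5*y^10, x^4*y^11, x^3*y^13, x^2*y^14, x*y^15, y^16
Count=8


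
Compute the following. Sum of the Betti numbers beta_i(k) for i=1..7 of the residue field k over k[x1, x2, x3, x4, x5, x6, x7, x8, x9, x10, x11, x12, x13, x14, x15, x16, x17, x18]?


Koszul resolution: beta_i(k)=C(n,i), n=18
C(18,1)=18, C(18,2)=153, C(18,3)=816, C(18,4)=3060, C(18,5)=8568, C(18,6)=18564, C(18,7)=31824
Sum=63003


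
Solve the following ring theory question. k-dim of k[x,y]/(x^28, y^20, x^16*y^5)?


k[x,y]/I, I = (x^28, y^20, x^16*y^5)
Rect: 28x20=560. Corner: (28-16)x(20-5)=180.
dim = 560-180 = 380


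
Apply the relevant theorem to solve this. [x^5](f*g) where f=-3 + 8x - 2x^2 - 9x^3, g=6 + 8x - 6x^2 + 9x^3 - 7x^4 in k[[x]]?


[x^5] = sum a_i*b_j, i+j=5
  8*-7=-56
  -2*9=-18
  -9*-6=54
Sum=-20


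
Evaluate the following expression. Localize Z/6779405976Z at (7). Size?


7-primary part: 6779405976=7^10*24
Size=7^10=282475249


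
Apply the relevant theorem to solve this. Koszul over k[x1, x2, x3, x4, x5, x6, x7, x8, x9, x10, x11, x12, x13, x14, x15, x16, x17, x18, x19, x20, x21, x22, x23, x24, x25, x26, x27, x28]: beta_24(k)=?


C(n,i)=C(28,24)=20475


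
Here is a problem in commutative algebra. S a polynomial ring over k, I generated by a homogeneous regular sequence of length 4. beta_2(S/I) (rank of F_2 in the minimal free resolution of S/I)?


Regular sequence => Koszul complex is the minimal free resolution.
Syz_1 minimally generated by Koszul relations f_i*e_j - f_j*e_i (i<j): mu(Syz_1) = beta_2 = C(m,2) = m(m-1)/2
m=4
4*3/2 = 6


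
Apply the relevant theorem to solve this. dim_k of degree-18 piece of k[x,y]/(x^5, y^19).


k[x,y], I = (x^5, y^19), d = 18
Need i < 5 and d-i < 19.
Range: 0 <= i <= 4.
H(18) = 5


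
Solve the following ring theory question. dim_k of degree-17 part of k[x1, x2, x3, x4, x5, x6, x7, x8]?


C(d+n-1,n-1)=C(24,7)=346104


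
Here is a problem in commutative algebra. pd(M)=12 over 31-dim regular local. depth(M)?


pd+depth=depth(R)=31
depth=31-12=19


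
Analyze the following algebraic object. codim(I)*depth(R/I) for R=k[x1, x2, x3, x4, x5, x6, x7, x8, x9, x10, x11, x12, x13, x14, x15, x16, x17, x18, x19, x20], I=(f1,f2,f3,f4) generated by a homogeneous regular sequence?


codim=4, depth=dim(R/I)=20-4=16
Product=4*16=64


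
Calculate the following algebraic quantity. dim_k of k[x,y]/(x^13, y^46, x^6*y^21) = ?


k[x,y]/I, I = (x^13, y^46, x^6*y^21)
Rect: 13x46=598. Corner: (13-6)x(46-21)=175.
dim = 598-175 = 423


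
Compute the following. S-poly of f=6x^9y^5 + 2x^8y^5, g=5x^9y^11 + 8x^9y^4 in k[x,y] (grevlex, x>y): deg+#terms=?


LT(f)=6x^9y^5, LT(g)=5x^9y^11
lcm(LM)=x^9y^11
S(f,g) (scaled by 30 to clear denominators) = 5y^6*f - 6*g = 10x^8y^11 - 48x^9y^4
2 terms, deg 19.
19+2=21


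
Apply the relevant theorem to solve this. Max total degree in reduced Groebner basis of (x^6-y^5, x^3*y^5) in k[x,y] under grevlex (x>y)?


LT(f1)=x^6, LT(f2)=x^3y^5, lcm=x^6y^5
S(f1,f2) = y^5*f1 - x^3*f2 = -y^10
Reduced GB = {f1, f2, y^10}; degrees 6, 8, 10
Max = 10


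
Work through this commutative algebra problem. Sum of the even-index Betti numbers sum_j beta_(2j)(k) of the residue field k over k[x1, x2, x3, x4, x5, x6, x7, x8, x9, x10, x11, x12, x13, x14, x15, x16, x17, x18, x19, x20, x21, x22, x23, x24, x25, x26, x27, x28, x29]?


Koszul resolution: beta_i(k)=C(n,i), n=29
sum_even C(29,i) = 2^(n-1) = 2^28 = 268435456


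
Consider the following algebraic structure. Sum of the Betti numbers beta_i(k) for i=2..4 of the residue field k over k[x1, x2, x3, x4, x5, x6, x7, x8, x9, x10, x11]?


Koszul resolution: beta_i(k)=C(n,i), n=11
C(11,2)=55, C(11,3)=165, C(11,4)=330
Sum=550


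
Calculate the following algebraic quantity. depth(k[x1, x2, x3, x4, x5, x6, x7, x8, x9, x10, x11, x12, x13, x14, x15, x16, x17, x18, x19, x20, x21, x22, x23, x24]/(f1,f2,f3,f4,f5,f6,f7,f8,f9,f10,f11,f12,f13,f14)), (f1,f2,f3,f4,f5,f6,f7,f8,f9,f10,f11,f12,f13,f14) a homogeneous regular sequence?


depth(R)=24
depth(R/I)=24-14=10


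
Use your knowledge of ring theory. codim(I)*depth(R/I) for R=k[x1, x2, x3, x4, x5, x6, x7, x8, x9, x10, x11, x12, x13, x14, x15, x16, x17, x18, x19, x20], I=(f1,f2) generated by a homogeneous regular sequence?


codim=2, depth=dim(R/I)=20-2=18
Product=2*18=36


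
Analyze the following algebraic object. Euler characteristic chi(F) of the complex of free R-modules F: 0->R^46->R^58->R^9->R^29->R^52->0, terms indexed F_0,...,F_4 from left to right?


chi = sum (-1)^i * rank:
(-1)^0*46=46
(-1)^1*58=-58
(-1)^2*9=9
(-1)^3*29=-29
(-1)^4*52=52
chi=20


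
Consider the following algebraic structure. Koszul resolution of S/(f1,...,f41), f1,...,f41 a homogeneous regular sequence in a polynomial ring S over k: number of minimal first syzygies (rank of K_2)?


Regular sequence => Koszul complex is the minimal free resolution.
Syz_1 minimally generated by Koszul relations f_i*e_j - f_j*e_i (i<j): mu(Syz_1) = beta_2 = C(m,2) = m(m-1)/2
m=41
41*40/2 = 820


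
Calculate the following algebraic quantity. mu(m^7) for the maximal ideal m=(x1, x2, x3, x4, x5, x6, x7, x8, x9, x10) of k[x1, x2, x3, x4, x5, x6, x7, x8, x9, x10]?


Graded Nakayama: mu(m^d) = dim_k (m^d/m^(d+1)) = #degree-7 monomials in 10 vars
C(n+d-1,d)=C(16,7)=11440


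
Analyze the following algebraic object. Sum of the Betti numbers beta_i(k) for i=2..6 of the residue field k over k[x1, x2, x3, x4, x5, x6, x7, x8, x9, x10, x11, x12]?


Koszul resolution: beta_i(k)=C(n,i), n=12
C(12,2)=66, C(12,3)=220, C(12,4)=495, C(12,5)=792, C(12,6)=924
Sum=2497


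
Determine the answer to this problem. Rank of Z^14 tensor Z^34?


rank(M(x)N) = rank(M)*rank(N)
14*34 = 476


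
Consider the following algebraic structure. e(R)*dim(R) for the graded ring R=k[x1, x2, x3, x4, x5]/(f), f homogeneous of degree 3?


e(R)=deg(f)=3, dim(R)=5-1=4
e*dim=3*4=12


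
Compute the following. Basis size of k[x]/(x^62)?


Basis: 1,x,...,x^61
dim=62


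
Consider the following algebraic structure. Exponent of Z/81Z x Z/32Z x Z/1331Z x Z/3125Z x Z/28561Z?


Exponent = lcm of the cyclic orders; pairwise coprime => product.
3^4*2^5*11^3*5^5*13^4=81*32*1331*3125*28561=307918997100000


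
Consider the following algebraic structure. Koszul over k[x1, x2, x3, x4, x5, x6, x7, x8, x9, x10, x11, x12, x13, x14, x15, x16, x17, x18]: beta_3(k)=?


C(n,i)=C(18,3)=816


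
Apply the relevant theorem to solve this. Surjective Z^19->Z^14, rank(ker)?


rank(ker) = 19-14 = 5


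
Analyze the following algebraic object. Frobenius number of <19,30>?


gcd(19,30)=1 => F=ab-a-b=19*30-19-30=570-49=521


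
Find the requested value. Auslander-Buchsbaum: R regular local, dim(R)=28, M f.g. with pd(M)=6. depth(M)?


pd+depth=depth(R)=28
depth=28-6=22


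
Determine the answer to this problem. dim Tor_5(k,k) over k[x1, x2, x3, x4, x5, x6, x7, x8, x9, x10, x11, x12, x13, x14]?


Koszul: C(n,i)=C(14,5)=2002


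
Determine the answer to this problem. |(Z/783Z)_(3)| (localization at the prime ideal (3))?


3-primary part: 783=3^3*29
Size=3^3=27


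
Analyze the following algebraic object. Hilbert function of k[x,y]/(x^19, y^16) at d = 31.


k[x,y], I = (x^19, y^16), d = 31
Need i < 19 and d-i < 16.
Range: 16 <= i <= 18.
H(31) = 3


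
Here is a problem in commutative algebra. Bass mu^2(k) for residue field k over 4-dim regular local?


C(n,i)=C(4,2)=6


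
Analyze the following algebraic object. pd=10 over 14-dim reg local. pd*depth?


pd+depth=14
depth=14-10=4
pd*depth=10*4=40


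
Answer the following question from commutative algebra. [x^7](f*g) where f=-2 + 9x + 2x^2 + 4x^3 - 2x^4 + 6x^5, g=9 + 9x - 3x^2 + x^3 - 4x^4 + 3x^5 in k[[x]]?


[x^7] = sum a_i*b_j, i+j=7
  2*3=6
  4*-4=-16
  -2*1=-2
  6*-3=-18
Sum=-30


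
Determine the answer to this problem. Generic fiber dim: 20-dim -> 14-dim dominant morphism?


dim(fiber)=dim(X)-dim(Y)=20-14=6


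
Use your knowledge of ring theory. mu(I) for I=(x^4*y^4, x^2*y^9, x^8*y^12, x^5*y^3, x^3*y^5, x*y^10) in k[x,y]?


Remove redundant (divisible by others).
x^8*y^12 redundant.
Min: x^5*y^3, x^4*y^4, x^3*y^5, x^2*y^9, x*y^10
Count=5


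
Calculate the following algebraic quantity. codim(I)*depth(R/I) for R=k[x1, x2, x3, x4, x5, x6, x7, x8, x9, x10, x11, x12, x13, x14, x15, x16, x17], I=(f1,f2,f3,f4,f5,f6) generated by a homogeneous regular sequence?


codim=6, depth=dim(R/I)=17-6=11
Product=6*11=66


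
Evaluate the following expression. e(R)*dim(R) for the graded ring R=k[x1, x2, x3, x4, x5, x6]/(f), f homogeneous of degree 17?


e(R)=deg(f)=17, dim(R)=6-1=5
e*dim=17*5=85


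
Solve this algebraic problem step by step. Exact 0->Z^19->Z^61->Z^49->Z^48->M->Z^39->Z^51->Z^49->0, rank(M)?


Alt sum=0:
(-1)^0*19 + (-1)^1*61 + (-1)^2*49 + (-1)^3*48 + (-1)^4*? + (-1)^5*39 + (-1)^6*51 + (-1)^7*49=0
rank(M)=78


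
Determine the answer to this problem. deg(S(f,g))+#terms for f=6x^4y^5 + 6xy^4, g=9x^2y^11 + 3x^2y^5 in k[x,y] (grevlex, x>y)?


LT(f)=6x^4y^5, LT(g)=9x^2y^11
lcm(LM)=x^4y^11
S(f,g) (scaled by 54 to clear denominators) = 9y^6*f - 6x^2*g = 54xy^10 - 18x^4y^5
2 terms, deg 11.
11+2=13


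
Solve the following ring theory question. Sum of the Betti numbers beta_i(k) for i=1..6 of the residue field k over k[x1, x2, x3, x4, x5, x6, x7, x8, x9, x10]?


Koszul resolution: beta_i(k)=C(n,i), n=10
C(10,1)=10, C(10,2)=45, C(10,3)=120, C(10,4)=210, C(10,5)=252, C(10,6)=210
Sum=847


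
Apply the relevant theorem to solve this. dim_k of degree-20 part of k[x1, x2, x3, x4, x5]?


C(d+n-1,n-1)=C(24,4)=10626


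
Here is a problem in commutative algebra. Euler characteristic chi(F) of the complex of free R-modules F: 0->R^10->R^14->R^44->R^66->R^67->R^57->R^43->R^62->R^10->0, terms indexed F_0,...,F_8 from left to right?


chi = sum (-1)^i * rank:
(-1)^0*10=10
(-1)^1*14=-14
(-1)^2*44=44
(-1)^3*66=-66
(-1)^4*67=67
(-1)^5*57=-57
(-1)^6*43=43
(-1)^7*62=-62
(-1)^8*10=10
chi=-25


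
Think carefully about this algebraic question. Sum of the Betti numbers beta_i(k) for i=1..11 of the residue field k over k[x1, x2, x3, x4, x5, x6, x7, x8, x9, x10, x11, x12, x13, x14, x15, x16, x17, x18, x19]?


Koszul resolution: beta_i(k)=C(n,i), n=19
C(19,1)=19, C(19,2)=171, C(19,3)=969, C(19,4)=3876, C(19,5)=11628, C(19,6)=27132, C(19,7)=50388, C(19,8)=75582, C(19,9)=92378, C(19,10)=92378, C(19,11)=75582
Sum=430103


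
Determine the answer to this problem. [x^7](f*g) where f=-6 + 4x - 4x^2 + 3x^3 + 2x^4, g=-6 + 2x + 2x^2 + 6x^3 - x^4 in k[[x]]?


[x^7] = sum a_i*b_j, i+j=7
  3*-1=-3
  2*6=12
Sum=9


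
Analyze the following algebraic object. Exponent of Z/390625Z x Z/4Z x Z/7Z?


Exponent = lcm of the cyclic orders; pairwise coprime => product.
5^8*2^2*7^1=390625*4*7=10937500


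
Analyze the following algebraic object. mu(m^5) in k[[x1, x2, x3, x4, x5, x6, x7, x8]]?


C(n+d-1,d)=C(12,5)=792


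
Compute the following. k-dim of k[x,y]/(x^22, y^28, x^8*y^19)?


k[x,y]/I, I = (x^22, y^28, x^8*y^19)
Rect: 22x28=616. Corner: (22-8)x(28-19)=126.
dim = 616-126 = 490


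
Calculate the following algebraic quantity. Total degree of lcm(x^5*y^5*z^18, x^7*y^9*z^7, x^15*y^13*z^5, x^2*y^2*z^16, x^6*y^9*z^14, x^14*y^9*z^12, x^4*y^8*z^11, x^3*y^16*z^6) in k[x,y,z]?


lcm = componentwise max:
x: max(5,7,15,2,6,14,4,3)=15
y: max(5,9,13,2,9,9,8,16)=16
z: max(18,7,5,16,14,12,11,6)=18
Total=15+16+18=49


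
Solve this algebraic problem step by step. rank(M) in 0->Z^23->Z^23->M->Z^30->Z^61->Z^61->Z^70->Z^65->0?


Alt sum=0:
(-1)^0*23 + (-1)^1*23 + (-1)^2*? + (-1)^3*30 + (-1)^4*61 + (-1)^5*61 + (-1)^6*70 + (-1)^7*65=0
rank(M)=25


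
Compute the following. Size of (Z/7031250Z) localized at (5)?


5-primary part: 7031250=5^8*18
Size=5^8=390625


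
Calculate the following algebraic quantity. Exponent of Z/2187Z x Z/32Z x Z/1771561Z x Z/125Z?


Exponent = lcm of the cyclic orders; pairwise coprime => product.
3^7*2^5*11^6*5^3=2187*32*1771561*125=15497615628000


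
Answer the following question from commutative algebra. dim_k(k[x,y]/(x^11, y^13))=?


Basis: x^i*y^j, i<11, j<13
11*13=143


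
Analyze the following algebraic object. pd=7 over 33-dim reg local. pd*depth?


pd+depth=33
depth=33-7=26
pd*depth=7*26=182


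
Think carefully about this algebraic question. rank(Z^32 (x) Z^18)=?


rank(M(x)N) = rank(M)*rank(N)
32*18 = 576


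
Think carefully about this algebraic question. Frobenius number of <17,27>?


gcd(17,27)=1 => F=ab-a-b=17*27-17-27=459-44=415


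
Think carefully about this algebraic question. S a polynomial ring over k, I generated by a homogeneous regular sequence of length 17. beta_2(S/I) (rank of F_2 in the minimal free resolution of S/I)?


Regular sequence => Koszul complex is the minimal free resolution.
Syz_1 minimally generated by Koszul relations f_i*e_j - f_j*e_i (i<j): mu(Syz_1) = beta_2 = C(m,2) = m(m-1)/2
m=17
17*16/2 = 136


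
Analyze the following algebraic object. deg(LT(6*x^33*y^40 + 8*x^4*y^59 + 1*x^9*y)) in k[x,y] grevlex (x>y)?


LT: 6*x^33*y^40
deg_x=33, deg_y=40
Total=33+40=73


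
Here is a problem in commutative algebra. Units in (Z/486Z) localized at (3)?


Local ring = Z/243Z.
phi(243) = 3^4*(3-1) = 162


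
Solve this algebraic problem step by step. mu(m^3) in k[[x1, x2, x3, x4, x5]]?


C(n+d-1,d)=C(7,3)=35


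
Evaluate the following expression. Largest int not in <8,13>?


gcd(8,13)=1 => F=ab-a-b=8*13-8-13=104-21=83


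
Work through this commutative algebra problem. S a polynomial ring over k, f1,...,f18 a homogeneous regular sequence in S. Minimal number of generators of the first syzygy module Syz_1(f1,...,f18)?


Regular sequence => Koszul complex is the minimal free resolution.
Syz_1 minimally generated by Koszul relations f_i*e_j - f_j*e_i (i<j): mu(Syz_1) = beta_2 = C(m,2) = m(m-1)/2
m=18
18*17/2 = 153


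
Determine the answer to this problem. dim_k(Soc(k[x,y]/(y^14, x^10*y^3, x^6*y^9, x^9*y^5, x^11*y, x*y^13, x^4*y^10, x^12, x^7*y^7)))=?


Socle = ann(m) = span of standard monomials u with x*u, y*u in I (staircase corners).
Minimal generators: x^12, x^11*y, x^10*y^3, x^9*y^5, x^7*y^7, x^6*y^9, x^4*y^10, x*y^13, y^14
Corners: y^13, x^3y^12, x^5y^9, x^6y^8, x^8y^6, x^9y^4, x^10y^2, x^11
Socle dim=8


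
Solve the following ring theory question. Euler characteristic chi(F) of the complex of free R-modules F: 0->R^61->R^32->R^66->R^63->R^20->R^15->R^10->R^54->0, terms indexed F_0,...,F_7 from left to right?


chi = sum (-1)^i * rank:
(-1)^0*61=61
(-1)^1*32=-32
(-1)^2*66=66
(-1)^3*63=-63
(-1)^4*20=20
(-1)^5*15=-15
(-1)^6*10=10
(-1)^7*54=-54
chi=-7


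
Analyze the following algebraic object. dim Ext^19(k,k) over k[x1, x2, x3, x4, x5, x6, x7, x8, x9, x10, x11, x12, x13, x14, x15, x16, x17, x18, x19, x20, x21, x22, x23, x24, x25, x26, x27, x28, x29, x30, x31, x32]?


C(n,i)=C(32,19)=347373600


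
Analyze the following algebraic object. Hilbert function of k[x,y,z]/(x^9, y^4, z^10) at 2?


Need i<9, j<4, k<10 with i+j+k=2.
For each i, j ranges over max(0,2-i-9)..min(3,2-i):
  i=0: j in [0,2] -> 3
  i=1: j in [0,1] -> 2
  i=2: j in [0,0] -> 1
H(2) = 3+2+1 = 6


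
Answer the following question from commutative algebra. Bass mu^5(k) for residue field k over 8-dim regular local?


C(n,i)=C(8,5)=56


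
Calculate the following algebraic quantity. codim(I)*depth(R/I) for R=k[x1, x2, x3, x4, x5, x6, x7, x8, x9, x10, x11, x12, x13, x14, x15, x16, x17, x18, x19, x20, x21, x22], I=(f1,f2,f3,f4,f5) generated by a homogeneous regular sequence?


codim=5, depth=dim(R/I)=22-5=17
Product=5*17=85


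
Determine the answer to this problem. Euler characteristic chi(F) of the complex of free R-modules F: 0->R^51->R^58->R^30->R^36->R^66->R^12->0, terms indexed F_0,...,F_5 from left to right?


chi = sum (-1)^i * rank:
(-1)^0*51=51
(-1)^1*58=-58
(-1)^2*30=30
(-1)^3*36=-36
(-1)^4*66=66
(-1)^5*12=-12
chi=41


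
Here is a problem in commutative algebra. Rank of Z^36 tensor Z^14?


rank(M(x)N) = rank(M)*rank(N)
36*14 = 504


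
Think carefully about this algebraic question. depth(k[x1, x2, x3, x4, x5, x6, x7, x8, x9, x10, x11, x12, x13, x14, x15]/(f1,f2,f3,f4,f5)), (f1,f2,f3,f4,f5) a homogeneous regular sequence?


depth(R)=15
depth(R/I)=15-5=10


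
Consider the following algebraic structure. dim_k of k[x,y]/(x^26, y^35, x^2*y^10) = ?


k[x,y]/I, I = (x^26, y^35, x^2*y^10)
Rect: 26x35=910. Corner: (26-2)x(35-10)=600.
dim = 910-600 = 310


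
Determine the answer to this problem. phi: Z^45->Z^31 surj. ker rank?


rank(ker) = 45-31 = 14


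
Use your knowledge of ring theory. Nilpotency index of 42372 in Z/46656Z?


42372^k mod 46656:
k=1: 42372
k=2: 16848
k=3: 0
First zero at k = 3


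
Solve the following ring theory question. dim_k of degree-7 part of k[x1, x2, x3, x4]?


C(d+n-1,n-1)=C(10,3)=120


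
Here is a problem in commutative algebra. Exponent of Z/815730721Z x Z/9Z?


Exponent = lcm of the cyclic orders; pairwise coprime => product.
13^8*3^2=815730721*9=7341576489


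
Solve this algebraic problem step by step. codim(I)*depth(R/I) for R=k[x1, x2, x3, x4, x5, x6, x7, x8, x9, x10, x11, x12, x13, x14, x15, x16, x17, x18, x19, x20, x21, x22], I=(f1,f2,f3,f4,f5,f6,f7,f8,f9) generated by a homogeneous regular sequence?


codim=9, depth=dim(R/I)=22-9=13
Product=9*13=117


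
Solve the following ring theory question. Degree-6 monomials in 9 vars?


C(d+n-1,n-1)=C(14,8)=3003


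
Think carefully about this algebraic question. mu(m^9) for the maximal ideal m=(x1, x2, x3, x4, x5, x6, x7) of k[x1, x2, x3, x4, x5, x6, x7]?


Graded Nakayama: mu(m^d) = dim_k (m^d/m^(d+1)) = #degree-9 monomials in 7 vars
C(n+d-1,d)=C(15,9)=5005
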